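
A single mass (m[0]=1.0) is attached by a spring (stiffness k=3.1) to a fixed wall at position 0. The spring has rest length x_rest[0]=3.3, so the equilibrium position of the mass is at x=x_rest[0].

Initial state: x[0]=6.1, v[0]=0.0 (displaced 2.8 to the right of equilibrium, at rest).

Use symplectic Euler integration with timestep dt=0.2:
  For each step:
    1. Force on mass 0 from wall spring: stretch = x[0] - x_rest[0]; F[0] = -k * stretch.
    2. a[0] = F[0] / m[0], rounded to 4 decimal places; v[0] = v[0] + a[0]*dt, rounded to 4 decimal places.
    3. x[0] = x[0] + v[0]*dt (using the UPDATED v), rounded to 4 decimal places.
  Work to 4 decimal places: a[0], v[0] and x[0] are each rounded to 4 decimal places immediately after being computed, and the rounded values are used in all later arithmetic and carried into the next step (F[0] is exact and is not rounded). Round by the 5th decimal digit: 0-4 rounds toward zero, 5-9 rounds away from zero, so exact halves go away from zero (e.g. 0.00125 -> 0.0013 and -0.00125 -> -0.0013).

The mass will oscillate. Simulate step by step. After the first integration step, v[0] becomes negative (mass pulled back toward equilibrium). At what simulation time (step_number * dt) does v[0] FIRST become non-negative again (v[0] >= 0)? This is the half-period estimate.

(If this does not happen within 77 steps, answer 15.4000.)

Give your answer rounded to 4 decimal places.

Answer: 1.8000

Derivation:
Step 0: x=[6.1000] v=[0.0000]
Step 1: x=[5.7528] v=[-1.7360]
Step 2: x=[5.1015] v=[-3.2567]
Step 3: x=[4.2268] v=[-4.3736]
Step 4: x=[3.2372] v=[-4.9482]
Step 5: x=[2.2553] v=[-4.9093]
Step 6: x=[1.4030] v=[-4.2616]
Step 7: x=[0.7859] v=[-3.0855]
Step 8: x=[0.4805] v=[-1.5268]
Step 9: x=[0.5248] v=[0.2213]
First v>=0 after going negative at step 9, time=1.8000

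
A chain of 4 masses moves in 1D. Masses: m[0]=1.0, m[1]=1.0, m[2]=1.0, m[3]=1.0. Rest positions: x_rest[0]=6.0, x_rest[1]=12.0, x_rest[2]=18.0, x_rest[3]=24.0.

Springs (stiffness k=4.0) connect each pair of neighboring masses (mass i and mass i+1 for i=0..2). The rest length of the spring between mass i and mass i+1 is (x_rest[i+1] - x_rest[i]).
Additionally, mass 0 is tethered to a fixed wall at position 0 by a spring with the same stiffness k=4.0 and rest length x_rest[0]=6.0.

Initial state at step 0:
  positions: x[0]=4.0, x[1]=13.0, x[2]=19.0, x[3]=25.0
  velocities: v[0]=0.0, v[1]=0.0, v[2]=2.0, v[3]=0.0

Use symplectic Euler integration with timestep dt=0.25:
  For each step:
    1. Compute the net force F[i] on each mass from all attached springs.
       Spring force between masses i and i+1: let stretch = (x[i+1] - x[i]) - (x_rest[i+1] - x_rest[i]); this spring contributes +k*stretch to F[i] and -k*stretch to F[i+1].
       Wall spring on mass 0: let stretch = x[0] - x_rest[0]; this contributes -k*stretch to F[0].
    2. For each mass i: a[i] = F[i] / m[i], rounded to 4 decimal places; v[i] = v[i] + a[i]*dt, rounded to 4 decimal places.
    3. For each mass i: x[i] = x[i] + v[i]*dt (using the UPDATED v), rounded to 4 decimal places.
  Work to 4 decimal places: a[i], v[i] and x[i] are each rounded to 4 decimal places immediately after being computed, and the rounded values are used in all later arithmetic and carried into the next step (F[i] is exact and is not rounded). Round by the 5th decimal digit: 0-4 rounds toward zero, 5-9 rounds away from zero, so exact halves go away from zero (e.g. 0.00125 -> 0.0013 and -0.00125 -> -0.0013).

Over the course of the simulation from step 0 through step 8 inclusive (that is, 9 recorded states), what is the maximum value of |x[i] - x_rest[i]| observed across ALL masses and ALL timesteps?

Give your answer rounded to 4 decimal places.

Answer: 2.5444

Derivation:
Step 0: x=[4.0000 13.0000 19.0000 25.0000] v=[0.0000 0.0000 2.0000 0.0000]
Step 1: x=[5.2500 12.2500 19.5000 25.0000] v=[5.0000 -3.0000 2.0000 0.0000]
Step 2: x=[6.9375 11.5625 19.5625 25.1250] v=[6.7500 -2.7500 0.2500 0.5000]
Step 3: x=[8.0469 11.7188 19.0156 25.3594] v=[4.4375 0.6250 -2.1875 0.9375]
Step 4: x=[8.0625 12.7813 18.2305 25.5078] v=[0.0625 4.2499 -3.1405 0.5937]
Step 5: x=[7.2422 14.0264 17.9024 25.3369] v=[-3.2812 4.9803 -1.3124 -0.6836]
Step 6: x=[6.3074 14.5444 18.4639 24.8074] v=[-3.7392 2.0721 2.2461 -2.1181]
Step 7: x=[5.8550 13.9831 19.6314 24.1920] v=[-1.8096 -2.2454 4.6701 -2.4616]
Step 8: x=[5.9709 12.8018 20.5270 23.9365] v=[0.4635 -4.7252 3.5824 -1.0222]
Max displacement = 2.5444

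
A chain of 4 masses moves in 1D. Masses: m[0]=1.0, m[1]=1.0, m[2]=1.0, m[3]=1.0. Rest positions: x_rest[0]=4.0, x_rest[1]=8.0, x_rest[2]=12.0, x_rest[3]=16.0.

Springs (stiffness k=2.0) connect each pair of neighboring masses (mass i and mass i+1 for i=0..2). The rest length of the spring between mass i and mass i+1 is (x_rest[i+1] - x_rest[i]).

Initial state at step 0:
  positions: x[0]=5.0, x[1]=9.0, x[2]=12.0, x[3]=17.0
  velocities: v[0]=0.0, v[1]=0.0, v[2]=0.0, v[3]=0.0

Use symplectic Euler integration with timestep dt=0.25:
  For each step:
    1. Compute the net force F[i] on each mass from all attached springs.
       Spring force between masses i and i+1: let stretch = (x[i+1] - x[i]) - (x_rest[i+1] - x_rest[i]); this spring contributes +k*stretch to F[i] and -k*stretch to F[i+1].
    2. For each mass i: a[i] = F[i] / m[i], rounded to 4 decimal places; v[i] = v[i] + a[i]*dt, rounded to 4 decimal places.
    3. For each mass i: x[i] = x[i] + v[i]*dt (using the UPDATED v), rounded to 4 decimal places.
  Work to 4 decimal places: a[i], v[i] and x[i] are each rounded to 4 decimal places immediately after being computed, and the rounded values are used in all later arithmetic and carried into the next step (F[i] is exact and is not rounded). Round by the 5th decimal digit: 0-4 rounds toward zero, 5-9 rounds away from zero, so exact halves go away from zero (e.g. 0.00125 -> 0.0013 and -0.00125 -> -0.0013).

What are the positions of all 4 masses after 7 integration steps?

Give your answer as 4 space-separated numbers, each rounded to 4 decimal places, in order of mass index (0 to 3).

Step 0: x=[5.0000 9.0000 12.0000 17.0000] v=[0.0000 0.0000 0.0000 0.0000]
Step 1: x=[5.0000 8.8750 12.2500 16.8750] v=[0.0000 -0.5000 1.0000 -0.5000]
Step 2: x=[4.9844 8.6875 12.6563 16.6719] v=[-0.0625 -0.7500 1.6250 -0.8125]
Step 3: x=[4.9317 8.5332 13.0684 16.4668] v=[-0.2110 -0.6172 1.6484 -0.8203]
Step 4: x=[4.8291 8.4956 13.3384 16.3369] v=[-0.4103 -0.1504 1.0800 -0.5195]
Step 5: x=[4.6848 8.6051 13.3779 16.3322] v=[-0.5771 0.4378 0.1579 -0.0188]
Step 6: x=[4.5306 8.8211 13.1901 16.4582] v=[-0.6170 0.8641 -0.7514 0.5041]
Step 7: x=[4.4127 9.0470 12.8646 16.6757] v=[-0.4718 0.9034 -1.3019 0.8701]

Answer: 4.4127 9.0470 12.8646 16.6757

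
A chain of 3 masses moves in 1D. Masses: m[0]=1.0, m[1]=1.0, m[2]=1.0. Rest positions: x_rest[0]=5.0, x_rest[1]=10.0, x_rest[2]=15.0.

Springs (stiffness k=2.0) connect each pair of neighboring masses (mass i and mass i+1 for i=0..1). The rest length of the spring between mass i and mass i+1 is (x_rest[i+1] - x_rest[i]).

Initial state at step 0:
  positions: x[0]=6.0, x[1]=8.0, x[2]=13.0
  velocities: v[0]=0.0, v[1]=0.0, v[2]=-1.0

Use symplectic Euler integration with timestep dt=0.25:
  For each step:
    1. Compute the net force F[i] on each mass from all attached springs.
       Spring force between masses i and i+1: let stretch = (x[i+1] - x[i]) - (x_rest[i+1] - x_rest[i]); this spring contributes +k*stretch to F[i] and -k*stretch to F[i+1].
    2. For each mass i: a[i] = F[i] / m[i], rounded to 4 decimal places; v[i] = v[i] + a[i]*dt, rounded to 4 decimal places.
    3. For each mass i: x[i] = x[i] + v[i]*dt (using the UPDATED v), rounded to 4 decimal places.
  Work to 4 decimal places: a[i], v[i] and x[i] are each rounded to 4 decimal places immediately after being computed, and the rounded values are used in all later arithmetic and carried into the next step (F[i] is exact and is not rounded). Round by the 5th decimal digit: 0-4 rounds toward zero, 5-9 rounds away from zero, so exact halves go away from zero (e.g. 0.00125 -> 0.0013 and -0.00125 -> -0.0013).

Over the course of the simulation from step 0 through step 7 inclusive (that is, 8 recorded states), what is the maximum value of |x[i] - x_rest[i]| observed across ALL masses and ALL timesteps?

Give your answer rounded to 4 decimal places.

Step 0: x=[6.0000 8.0000 13.0000] v=[0.0000 0.0000 -1.0000]
Step 1: x=[5.6250 8.3750 12.7500] v=[-1.5000 1.5000 -1.0000]
Step 2: x=[4.9688 8.9531 12.5781] v=[-2.6250 2.3125 -0.6875]
Step 3: x=[4.1856 9.4863 12.5781] v=[-3.1329 2.1329 0.0000]
Step 4: x=[3.4400 9.7434 12.8166] v=[-2.9826 1.0285 0.9541]
Step 5: x=[2.8573 9.5968 13.2960] v=[-2.3309 -0.5866 1.9175]
Step 6: x=[2.4920 9.0701 13.9380] v=[-1.4612 -2.1068 2.5679]
Step 7: x=[2.3240 8.3296 14.5965] v=[-0.6722 -2.9619 2.6340]
Max displacement = 2.6760

Answer: 2.6760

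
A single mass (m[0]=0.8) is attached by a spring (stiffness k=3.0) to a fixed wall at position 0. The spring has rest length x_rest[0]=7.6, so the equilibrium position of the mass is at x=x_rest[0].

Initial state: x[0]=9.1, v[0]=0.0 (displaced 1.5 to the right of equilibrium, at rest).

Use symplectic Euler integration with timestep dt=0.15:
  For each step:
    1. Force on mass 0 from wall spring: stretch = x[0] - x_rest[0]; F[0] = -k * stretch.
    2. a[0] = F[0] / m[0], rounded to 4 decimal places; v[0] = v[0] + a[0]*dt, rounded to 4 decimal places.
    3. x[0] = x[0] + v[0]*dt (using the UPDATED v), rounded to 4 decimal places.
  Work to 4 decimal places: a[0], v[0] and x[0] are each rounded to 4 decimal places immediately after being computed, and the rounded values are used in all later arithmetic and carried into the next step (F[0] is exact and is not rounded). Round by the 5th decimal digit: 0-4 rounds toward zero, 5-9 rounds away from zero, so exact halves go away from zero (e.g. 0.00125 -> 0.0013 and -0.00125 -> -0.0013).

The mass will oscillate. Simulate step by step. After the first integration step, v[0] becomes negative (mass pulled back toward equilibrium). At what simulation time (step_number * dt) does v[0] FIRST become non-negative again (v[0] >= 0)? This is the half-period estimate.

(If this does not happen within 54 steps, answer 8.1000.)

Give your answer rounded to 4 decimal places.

Step 0: x=[9.1000] v=[0.0000]
Step 1: x=[8.9734] v=[-0.8438]
Step 2: x=[8.7310] v=[-1.6163]
Step 3: x=[8.3931] v=[-2.2525]
Step 4: x=[7.9883] v=[-2.6986]
Step 5: x=[7.5508] v=[-2.9170]
Step 6: x=[7.1174] v=[-2.8893]
Step 7: x=[6.7247] v=[-2.6178]
Step 8: x=[6.4059] v=[-2.1254]
Step 9: x=[6.1878] v=[-1.4537]
Step 10: x=[6.0889] v=[-0.6593]
Step 11: x=[6.1175] v=[0.1907]
First v>=0 after going negative at step 11, time=1.6500

Answer: 1.6500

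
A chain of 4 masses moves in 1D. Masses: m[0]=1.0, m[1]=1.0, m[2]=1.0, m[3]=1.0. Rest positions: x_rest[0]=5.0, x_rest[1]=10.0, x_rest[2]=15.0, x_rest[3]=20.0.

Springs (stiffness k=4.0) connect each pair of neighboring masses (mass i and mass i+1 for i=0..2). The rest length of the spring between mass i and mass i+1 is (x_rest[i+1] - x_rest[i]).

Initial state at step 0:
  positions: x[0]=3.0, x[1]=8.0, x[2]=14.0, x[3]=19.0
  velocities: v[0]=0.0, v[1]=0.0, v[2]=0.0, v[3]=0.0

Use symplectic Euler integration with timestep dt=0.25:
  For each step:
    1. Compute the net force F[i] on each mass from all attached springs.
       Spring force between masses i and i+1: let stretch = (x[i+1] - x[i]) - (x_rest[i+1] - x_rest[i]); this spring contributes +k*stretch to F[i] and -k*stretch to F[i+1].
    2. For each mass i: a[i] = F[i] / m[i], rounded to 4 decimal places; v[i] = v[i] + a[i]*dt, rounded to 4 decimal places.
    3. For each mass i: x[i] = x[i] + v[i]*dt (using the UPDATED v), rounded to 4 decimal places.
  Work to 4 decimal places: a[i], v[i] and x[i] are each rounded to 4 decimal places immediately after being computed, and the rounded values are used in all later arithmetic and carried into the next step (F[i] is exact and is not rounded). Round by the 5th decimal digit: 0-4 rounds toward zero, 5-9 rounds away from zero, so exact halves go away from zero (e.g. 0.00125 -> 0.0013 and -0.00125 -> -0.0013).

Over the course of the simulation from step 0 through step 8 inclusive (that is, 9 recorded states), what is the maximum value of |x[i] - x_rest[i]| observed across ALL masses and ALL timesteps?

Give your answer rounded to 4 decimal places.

Step 0: x=[3.0000 8.0000 14.0000 19.0000] v=[0.0000 0.0000 0.0000 0.0000]
Step 1: x=[3.0000 8.2500 13.7500 19.0000] v=[0.0000 1.0000 -1.0000 0.0000]
Step 2: x=[3.0625 8.5625 13.4375 18.9375] v=[0.2500 1.2500 -1.2500 -0.2500]
Step 3: x=[3.2500 8.7188 13.2813 18.7500] v=[0.7500 0.6250 -0.6250 -0.7500]
Step 4: x=[3.5547 8.6485 13.3516 18.4453] v=[1.2188 -0.2813 0.2812 -1.2187]
Step 5: x=[3.8829 8.4805 13.5196 18.1172] v=[1.3126 -0.6720 0.6718 -1.3124]
Step 6: x=[4.1105 8.4229 13.5772 17.8897] v=[0.9102 -0.2305 0.2303 -0.9100]
Step 7: x=[4.1662 8.5758 13.4243 17.8341] v=[0.2226 0.6114 -0.6115 -0.2225]
Step 8: x=[4.0743 8.8384 13.1618 17.9260] v=[-0.3678 1.0503 -1.0502 0.3677]
Max displacement = 2.1659

Answer: 2.1659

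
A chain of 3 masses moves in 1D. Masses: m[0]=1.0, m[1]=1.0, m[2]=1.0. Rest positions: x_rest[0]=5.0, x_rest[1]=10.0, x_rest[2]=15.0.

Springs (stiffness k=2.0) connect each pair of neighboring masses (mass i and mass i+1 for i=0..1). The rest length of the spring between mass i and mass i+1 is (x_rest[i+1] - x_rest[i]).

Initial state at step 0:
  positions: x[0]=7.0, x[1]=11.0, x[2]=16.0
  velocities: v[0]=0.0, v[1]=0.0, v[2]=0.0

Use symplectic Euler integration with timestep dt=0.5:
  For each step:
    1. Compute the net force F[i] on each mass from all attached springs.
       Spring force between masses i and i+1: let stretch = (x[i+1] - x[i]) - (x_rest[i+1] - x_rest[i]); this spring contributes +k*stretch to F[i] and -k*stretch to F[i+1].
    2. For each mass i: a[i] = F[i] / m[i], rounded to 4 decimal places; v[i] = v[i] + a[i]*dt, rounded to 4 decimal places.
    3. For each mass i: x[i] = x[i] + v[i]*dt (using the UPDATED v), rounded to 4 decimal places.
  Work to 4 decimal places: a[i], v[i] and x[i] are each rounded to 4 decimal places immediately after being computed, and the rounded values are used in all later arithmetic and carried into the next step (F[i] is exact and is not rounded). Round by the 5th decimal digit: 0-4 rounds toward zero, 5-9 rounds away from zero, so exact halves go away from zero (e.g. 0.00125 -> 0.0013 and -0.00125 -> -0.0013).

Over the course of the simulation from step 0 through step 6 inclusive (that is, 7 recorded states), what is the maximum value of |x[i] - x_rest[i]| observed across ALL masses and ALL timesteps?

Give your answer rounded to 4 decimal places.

Answer: 2.0625

Derivation:
Step 0: x=[7.0000 11.0000 16.0000] v=[0.0000 0.0000 0.0000]
Step 1: x=[6.5000 11.5000 16.0000] v=[-1.0000 1.0000 0.0000]
Step 2: x=[6.0000 11.7500 16.2500] v=[-1.0000 0.5000 0.5000]
Step 3: x=[5.8750 11.3750 16.7500] v=[-0.2500 -0.7500 1.0000]
Step 4: x=[6.0000 10.9375 17.0625] v=[0.2500 -0.8750 0.6250]
Step 5: x=[6.0938 11.0938 16.8125] v=[0.1875 0.3125 -0.5000]
Step 6: x=[6.1876 11.6094 16.2032] v=[0.1875 1.0312 -1.2187]
Max displacement = 2.0625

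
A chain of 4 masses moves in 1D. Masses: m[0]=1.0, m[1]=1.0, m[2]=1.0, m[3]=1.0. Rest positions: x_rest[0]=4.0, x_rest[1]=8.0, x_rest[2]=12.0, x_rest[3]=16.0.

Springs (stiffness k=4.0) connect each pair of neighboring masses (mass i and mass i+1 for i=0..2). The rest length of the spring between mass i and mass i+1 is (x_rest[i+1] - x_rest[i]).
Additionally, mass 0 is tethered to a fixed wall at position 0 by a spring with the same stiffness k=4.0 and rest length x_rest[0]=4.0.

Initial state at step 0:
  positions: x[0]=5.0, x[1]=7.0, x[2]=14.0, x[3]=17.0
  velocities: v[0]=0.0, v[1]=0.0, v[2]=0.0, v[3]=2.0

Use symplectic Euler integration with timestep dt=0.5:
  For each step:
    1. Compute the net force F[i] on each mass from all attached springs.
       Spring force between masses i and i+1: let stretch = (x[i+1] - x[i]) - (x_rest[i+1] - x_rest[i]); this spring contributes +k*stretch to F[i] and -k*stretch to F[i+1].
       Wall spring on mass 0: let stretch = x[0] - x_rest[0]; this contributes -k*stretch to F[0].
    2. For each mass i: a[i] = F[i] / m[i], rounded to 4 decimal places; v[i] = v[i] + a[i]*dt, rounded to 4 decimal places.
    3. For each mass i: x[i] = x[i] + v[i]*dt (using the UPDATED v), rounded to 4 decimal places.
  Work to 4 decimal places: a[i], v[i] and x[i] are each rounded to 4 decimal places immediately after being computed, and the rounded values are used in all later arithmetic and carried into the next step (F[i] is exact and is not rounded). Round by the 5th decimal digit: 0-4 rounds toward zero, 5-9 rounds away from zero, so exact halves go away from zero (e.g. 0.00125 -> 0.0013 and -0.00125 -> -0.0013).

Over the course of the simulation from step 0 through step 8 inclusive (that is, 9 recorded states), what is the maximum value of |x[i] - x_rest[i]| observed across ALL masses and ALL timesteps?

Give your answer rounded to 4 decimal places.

Answer: 5.0000

Derivation:
Step 0: x=[5.0000 7.0000 14.0000 17.0000] v=[0.0000 0.0000 0.0000 2.0000]
Step 1: x=[2.0000 12.0000 10.0000 19.0000] v=[-6.0000 10.0000 -8.0000 4.0000]
Step 2: x=[7.0000 5.0000 17.0000 16.0000] v=[10.0000 -14.0000 14.0000 -6.0000]
Step 3: x=[3.0000 12.0000 11.0000 18.0000] v=[-8.0000 14.0000 -12.0000 4.0000]
Step 4: x=[5.0000 9.0000 13.0000 17.0000] v=[4.0000 -6.0000 4.0000 -2.0000]
Step 5: x=[6.0000 6.0000 15.0000 16.0000] v=[2.0000 -6.0000 4.0000 -2.0000]
Step 6: x=[1.0000 12.0000 9.0000 18.0000] v=[-10.0000 12.0000 -12.0000 4.0000]
Step 7: x=[6.0000 4.0000 15.0000 15.0000] v=[10.0000 -16.0000 12.0000 -6.0000]
Step 8: x=[3.0000 9.0000 10.0000 16.0000] v=[-6.0000 10.0000 -10.0000 2.0000]
Max displacement = 5.0000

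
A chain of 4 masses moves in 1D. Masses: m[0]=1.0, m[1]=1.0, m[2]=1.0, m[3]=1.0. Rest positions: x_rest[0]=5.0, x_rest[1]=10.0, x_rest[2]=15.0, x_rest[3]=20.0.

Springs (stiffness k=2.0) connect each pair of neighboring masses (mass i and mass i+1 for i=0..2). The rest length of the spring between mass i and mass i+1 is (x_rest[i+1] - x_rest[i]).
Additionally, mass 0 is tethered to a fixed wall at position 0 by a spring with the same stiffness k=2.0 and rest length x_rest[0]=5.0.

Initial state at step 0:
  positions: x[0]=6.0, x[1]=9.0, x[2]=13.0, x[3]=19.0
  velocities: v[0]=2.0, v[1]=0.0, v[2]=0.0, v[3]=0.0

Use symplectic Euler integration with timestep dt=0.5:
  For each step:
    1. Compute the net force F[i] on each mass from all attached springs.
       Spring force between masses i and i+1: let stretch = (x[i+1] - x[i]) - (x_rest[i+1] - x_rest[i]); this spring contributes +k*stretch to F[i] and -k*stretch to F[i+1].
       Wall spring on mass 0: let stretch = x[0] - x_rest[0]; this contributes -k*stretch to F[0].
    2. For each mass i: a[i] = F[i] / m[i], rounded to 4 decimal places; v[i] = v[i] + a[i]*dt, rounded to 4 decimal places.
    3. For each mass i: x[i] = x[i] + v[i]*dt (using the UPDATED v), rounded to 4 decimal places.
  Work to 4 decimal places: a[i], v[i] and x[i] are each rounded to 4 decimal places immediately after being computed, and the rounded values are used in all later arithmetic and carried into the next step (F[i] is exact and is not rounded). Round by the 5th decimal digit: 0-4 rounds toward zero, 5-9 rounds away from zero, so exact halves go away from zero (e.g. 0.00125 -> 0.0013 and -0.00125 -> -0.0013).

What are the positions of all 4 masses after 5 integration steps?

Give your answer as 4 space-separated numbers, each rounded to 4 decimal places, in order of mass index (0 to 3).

Step 0: x=[6.0000 9.0000 13.0000 19.0000] v=[2.0000 0.0000 0.0000 0.0000]
Step 1: x=[5.5000 9.5000 14.0000 18.5000] v=[-1.0000 1.0000 2.0000 -1.0000]
Step 2: x=[4.2500 10.2500 15.0000 18.2500] v=[-2.5000 1.5000 2.0000 -0.5000]
Step 3: x=[3.8750 10.3750 15.2500 18.8750] v=[-0.7500 0.2500 0.5000 1.2500]
Step 4: x=[4.8125 9.6875 14.8750 20.1875] v=[1.8750 -1.3750 -0.7500 2.6250]
Step 5: x=[5.7813 9.1563 14.5625 21.3438] v=[1.9375 -1.0625 -0.6250 2.3125]

Answer: 5.7813 9.1563 14.5625 21.3438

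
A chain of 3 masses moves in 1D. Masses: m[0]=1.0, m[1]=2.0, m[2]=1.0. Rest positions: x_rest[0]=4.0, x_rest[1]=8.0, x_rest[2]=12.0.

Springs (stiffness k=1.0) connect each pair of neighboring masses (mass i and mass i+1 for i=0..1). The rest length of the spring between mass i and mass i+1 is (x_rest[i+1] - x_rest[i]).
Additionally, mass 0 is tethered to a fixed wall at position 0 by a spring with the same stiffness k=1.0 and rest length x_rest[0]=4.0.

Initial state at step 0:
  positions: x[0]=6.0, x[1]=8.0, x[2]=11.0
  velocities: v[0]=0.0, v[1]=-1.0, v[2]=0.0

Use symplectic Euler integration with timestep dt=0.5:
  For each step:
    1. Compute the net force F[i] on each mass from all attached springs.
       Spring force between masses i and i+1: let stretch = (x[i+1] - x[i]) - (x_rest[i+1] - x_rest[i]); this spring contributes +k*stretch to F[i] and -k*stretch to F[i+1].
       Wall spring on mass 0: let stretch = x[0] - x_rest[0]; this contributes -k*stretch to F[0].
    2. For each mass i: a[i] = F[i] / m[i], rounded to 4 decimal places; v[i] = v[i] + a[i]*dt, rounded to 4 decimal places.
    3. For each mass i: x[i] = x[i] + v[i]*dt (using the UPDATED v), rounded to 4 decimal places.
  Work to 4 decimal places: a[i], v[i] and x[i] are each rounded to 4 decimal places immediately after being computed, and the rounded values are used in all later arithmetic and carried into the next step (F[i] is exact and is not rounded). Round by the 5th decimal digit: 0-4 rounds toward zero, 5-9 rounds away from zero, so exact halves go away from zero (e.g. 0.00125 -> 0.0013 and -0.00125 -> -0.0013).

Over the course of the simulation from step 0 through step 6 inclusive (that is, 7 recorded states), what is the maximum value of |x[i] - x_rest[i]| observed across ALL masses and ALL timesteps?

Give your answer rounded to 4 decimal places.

Step 0: x=[6.0000 8.0000 11.0000] v=[0.0000 -1.0000 0.0000]
Step 1: x=[5.0000 7.6250 11.2500] v=[-2.0000 -0.7500 0.5000]
Step 2: x=[3.4063 7.3750 11.5938] v=[-3.1875 -0.5000 0.6875]
Step 3: x=[1.9532 7.1563 11.8829] v=[-2.9063 -0.4375 0.5781]
Step 4: x=[1.3125 6.8780 11.9903] v=[-1.2814 -0.5567 0.2148]
Step 5: x=[1.7351 6.5430 11.8196] v=[0.8451 -0.6700 -0.3414]
Step 6: x=[2.9259 6.2666 11.3298] v=[2.3815 -0.5528 -0.9797]
Max displacement = 2.6875

Answer: 2.6875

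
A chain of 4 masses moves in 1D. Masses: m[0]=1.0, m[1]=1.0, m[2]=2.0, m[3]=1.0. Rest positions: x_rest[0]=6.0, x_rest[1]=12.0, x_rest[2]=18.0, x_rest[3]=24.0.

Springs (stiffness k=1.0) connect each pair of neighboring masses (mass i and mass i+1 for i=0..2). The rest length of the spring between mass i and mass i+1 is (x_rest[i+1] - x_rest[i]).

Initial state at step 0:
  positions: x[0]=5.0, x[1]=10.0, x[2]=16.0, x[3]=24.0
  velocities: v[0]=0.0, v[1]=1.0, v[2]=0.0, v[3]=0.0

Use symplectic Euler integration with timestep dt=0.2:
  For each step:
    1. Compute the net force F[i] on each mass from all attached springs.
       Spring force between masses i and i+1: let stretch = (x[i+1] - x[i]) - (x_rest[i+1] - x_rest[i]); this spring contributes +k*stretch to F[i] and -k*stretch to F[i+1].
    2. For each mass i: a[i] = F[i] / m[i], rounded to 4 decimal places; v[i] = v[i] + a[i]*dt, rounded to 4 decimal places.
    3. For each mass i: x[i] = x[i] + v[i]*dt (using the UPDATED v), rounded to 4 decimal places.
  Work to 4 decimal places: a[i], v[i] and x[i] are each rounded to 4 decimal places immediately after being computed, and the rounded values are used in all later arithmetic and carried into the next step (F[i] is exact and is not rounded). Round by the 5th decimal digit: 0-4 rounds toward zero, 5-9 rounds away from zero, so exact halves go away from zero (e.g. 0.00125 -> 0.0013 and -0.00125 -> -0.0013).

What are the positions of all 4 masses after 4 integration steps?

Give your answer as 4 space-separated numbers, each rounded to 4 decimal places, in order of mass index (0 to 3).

Step 0: x=[5.0000 10.0000 16.0000 24.0000] v=[0.0000 1.0000 0.0000 0.0000]
Step 1: x=[4.9600 10.2400 16.0400 23.9200] v=[-0.2000 1.2000 0.2000 -0.4000]
Step 2: x=[4.8912 10.5008 16.1216 23.7648] v=[-0.3440 1.3040 0.4080 -0.7760]
Step 3: x=[4.8068 10.7620 16.2436 23.5439] v=[-0.4221 1.3062 0.6102 -1.1046]
Step 4: x=[4.7206 11.0043 16.4020 23.2710] v=[-0.4311 1.2115 0.7921 -1.3647]

Answer: 4.7206 11.0043 16.4020 23.2710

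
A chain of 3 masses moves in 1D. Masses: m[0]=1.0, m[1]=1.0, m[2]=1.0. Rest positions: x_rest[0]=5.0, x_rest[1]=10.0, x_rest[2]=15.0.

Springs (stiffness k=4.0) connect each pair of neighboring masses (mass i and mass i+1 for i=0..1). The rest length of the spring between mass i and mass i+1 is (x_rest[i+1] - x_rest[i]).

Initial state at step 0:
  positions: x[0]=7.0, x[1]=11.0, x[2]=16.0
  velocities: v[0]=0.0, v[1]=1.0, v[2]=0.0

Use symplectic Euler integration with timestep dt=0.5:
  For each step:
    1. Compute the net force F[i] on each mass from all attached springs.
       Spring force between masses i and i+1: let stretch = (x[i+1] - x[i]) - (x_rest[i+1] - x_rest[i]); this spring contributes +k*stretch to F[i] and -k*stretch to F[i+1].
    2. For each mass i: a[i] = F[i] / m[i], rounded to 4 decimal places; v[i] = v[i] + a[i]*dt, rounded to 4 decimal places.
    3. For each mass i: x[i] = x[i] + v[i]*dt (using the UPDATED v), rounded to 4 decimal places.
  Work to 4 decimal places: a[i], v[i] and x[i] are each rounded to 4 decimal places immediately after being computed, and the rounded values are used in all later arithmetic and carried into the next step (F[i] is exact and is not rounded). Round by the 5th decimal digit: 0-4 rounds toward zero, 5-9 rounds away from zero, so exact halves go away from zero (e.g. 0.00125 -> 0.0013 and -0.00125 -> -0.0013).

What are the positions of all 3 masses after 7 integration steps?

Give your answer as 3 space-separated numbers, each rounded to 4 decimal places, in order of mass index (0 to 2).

Answer: 7.0000 13.5000 17.0000

Derivation:
Step 0: x=[7.0000 11.0000 16.0000] v=[0.0000 1.0000 0.0000]
Step 1: x=[6.0000 12.5000 16.0000] v=[-2.0000 3.0000 0.0000]
Step 2: x=[6.5000 11.0000 17.5000] v=[1.0000 -3.0000 3.0000]
Step 3: x=[6.5000 11.5000 17.5000] v=[0.0000 1.0000 0.0000]
Step 4: x=[6.5000 13.0000 16.5000] v=[0.0000 3.0000 -2.0000]
Step 5: x=[8.0000 11.5000 17.0000] v=[3.0000 -3.0000 1.0000]
Step 6: x=[8.0000 12.0000 17.0000] v=[0.0000 1.0000 0.0000]
Step 7: x=[7.0000 13.5000 17.0000] v=[-2.0000 3.0000 0.0000]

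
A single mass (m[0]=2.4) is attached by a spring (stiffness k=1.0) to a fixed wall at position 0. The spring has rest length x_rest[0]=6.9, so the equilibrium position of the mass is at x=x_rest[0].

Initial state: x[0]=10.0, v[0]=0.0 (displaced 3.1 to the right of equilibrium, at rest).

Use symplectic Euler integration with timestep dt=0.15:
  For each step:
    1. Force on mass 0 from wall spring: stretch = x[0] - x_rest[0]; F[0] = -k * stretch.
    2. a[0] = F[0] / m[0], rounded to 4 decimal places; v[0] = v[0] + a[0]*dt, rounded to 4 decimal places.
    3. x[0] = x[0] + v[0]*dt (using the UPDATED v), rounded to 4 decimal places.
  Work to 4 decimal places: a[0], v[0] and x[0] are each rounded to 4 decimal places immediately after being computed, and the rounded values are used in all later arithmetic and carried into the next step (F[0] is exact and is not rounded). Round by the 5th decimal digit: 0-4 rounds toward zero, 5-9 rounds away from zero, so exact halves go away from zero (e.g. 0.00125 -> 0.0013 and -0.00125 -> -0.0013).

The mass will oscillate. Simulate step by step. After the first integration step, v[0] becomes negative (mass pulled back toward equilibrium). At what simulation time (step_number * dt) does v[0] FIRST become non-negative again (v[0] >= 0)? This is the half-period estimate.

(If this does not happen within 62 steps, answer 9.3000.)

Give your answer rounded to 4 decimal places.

Answer: 4.9500

Derivation:
Step 0: x=[10.0000] v=[0.0000]
Step 1: x=[9.9709] v=[-0.1938]
Step 2: x=[9.9130] v=[-0.3857]
Step 3: x=[9.8269] v=[-0.5740]
Step 4: x=[9.7134] v=[-0.7569]
Step 5: x=[9.5735] v=[-0.9327]
Step 6: x=[9.4085] v=[-1.0998]
Step 7: x=[9.2200] v=[-1.2566]
Step 8: x=[9.0098] v=[-1.4016]
Step 9: x=[8.7798] v=[-1.5335]
Step 10: x=[8.5322] v=[-1.6510]
Step 11: x=[8.2693] v=[-1.7530]
Step 12: x=[7.9935] v=[-1.8386]
Step 13: x=[7.7075] v=[-1.9069]
Step 14: x=[7.4139] v=[-1.9574]
Step 15: x=[7.1155] v=[-1.9895]
Step 16: x=[6.8151] v=[-2.0030]
Step 17: x=[6.5154] v=[-1.9977]
Step 18: x=[6.2193] v=[-1.9737]
Step 19: x=[5.9296] v=[-1.9312]
Step 20: x=[5.6490] v=[-1.8706]
Step 21: x=[5.3801] v=[-1.7924]
Step 22: x=[5.1255] v=[-1.6974]
Step 23: x=[4.8875] v=[-1.5865]
Step 24: x=[4.6684] v=[-1.4607]
Step 25: x=[4.4702] v=[-1.3212]
Step 26: x=[4.2948] v=[-1.1693]
Step 27: x=[4.1438] v=[-1.0065]
Step 28: x=[4.0187] v=[-0.8342]
Step 29: x=[3.9206] v=[-0.6541]
Step 30: x=[3.8504] v=[-0.4679]
Step 31: x=[3.8088] v=[-0.2773]
Step 32: x=[3.7962] v=[-0.0841]
Step 33: x=[3.8127] v=[0.1099]
First v>=0 after going negative at step 33, time=4.9500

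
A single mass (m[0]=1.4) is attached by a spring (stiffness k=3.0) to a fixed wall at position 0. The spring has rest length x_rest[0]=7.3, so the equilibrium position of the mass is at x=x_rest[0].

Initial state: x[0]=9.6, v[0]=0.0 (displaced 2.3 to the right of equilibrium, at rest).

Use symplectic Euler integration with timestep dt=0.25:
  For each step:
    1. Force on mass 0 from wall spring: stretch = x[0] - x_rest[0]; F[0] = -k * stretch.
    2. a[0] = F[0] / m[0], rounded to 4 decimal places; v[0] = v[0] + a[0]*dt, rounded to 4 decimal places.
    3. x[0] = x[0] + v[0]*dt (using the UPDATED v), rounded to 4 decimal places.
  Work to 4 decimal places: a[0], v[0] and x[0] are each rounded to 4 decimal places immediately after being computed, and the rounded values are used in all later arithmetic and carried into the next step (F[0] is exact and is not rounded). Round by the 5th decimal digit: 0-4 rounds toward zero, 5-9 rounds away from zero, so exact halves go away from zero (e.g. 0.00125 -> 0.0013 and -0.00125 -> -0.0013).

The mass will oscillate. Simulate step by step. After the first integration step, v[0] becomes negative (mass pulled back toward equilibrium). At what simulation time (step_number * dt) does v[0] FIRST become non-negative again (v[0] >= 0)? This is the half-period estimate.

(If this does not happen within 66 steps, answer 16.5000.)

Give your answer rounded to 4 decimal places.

Step 0: x=[9.6000] v=[0.0000]
Step 1: x=[9.2920] v=[-1.2322]
Step 2: x=[8.7172] v=[-2.2994]
Step 3: x=[7.9526] v=[-3.0586]
Step 4: x=[7.1006] v=[-3.4082]
Step 5: x=[6.2753] v=[-3.3014]
Step 6: x=[5.5872] v=[-2.7525]
Step 7: x=[5.1285] v=[-1.8349]
Step 8: x=[4.9606] v=[-0.6716]
Step 9: x=[5.1060] v=[0.5817]
First v>=0 after going negative at step 9, time=2.2500

Answer: 2.2500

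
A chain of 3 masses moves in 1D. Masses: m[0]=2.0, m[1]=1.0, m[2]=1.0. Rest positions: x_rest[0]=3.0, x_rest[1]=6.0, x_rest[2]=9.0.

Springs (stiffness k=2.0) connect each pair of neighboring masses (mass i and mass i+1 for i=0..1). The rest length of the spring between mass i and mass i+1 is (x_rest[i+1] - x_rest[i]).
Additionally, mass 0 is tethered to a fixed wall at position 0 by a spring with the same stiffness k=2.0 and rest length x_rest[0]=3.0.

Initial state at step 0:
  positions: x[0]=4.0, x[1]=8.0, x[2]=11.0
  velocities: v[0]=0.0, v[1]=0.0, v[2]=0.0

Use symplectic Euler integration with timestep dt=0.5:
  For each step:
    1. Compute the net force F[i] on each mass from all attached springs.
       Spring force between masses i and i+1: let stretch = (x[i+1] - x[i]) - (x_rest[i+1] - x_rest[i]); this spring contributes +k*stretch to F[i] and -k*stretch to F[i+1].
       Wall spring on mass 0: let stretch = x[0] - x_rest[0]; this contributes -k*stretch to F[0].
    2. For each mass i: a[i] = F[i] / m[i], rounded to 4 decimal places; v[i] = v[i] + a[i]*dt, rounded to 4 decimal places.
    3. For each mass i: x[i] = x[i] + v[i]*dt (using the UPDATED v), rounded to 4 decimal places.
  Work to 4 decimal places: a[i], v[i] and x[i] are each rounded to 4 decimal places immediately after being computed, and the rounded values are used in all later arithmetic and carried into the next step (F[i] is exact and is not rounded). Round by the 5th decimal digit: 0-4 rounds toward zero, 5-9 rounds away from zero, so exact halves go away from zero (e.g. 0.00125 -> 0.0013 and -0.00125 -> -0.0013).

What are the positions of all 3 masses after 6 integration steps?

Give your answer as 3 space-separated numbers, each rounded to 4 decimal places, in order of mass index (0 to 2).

Step 0: x=[4.0000 8.0000 11.0000] v=[0.0000 0.0000 0.0000]
Step 1: x=[4.0000 7.5000 11.0000] v=[0.0000 -1.0000 0.0000]
Step 2: x=[3.8750 7.0000 10.7500] v=[-0.2500 -1.0000 -0.5000]
Step 3: x=[3.5625 6.8125 10.1250] v=[-0.6250 -0.3750 -1.2500]
Step 4: x=[3.1719 6.6563 9.3438] v=[-0.7813 -0.3125 -1.5625]
Step 5: x=[2.8594 6.1016 8.7188] v=[-0.6251 -1.1094 -1.2500]
Step 6: x=[2.6426 5.2344 8.2852] v=[-0.4337 -1.7344 -0.8672]

Answer: 2.6426 5.2344 8.2852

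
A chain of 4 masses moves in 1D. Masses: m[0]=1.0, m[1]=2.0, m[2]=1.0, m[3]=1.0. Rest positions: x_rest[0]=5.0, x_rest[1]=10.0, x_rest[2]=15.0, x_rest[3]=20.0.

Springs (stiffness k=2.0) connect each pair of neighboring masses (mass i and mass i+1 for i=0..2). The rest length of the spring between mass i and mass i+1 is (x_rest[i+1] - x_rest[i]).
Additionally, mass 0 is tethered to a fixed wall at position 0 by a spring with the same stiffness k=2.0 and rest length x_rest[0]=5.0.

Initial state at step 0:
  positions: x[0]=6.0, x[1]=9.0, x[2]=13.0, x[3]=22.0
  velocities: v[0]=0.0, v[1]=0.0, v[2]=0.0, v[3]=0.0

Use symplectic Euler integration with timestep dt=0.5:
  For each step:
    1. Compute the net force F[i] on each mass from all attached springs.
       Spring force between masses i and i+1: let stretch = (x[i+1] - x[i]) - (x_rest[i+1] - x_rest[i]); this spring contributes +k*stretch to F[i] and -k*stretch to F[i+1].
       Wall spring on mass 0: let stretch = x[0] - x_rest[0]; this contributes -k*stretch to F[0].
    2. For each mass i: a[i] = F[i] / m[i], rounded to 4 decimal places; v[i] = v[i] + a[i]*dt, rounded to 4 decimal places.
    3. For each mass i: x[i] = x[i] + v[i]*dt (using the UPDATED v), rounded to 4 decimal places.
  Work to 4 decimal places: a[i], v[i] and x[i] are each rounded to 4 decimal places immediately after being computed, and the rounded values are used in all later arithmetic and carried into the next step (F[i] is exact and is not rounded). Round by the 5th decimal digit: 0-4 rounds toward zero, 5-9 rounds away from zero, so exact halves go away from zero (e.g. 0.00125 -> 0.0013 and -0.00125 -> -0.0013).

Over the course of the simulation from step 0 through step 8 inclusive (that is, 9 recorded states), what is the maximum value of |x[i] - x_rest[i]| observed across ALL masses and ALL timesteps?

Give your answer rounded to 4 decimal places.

Answer: 2.8114

Derivation:
Step 0: x=[6.0000 9.0000 13.0000 22.0000] v=[0.0000 0.0000 0.0000 0.0000]
Step 1: x=[4.5000 9.2500 15.5000 20.0000] v=[-3.0000 0.5000 5.0000 -4.0000]
Step 2: x=[3.1250 9.8750 17.1250 18.2500] v=[-2.7500 1.2500 3.2500 -3.5000]
Step 3: x=[3.5625 10.6250 15.6875 18.4375] v=[0.8750 1.5000 -2.8750 0.3750]
Step 4: x=[5.7500 10.8750 13.0938 19.7500] v=[4.3750 0.5000 -5.1875 2.6250]
Step 5: x=[7.6250 10.3985 12.7188 20.2344] v=[3.7500 -0.9531 -0.7501 0.9688]
Step 6: x=[7.0743 9.8087 14.9414 19.4610] v=[-1.1015 -1.1797 4.4452 -1.5468]
Step 7: x=[4.3536 9.8185 16.8575 18.9278] v=[-5.4414 0.0195 3.8321 -1.0664]
Step 8: x=[2.1886 10.2218 16.2892 19.8595] v=[-4.3301 0.8066 -1.1366 1.8633]
Max displacement = 2.8114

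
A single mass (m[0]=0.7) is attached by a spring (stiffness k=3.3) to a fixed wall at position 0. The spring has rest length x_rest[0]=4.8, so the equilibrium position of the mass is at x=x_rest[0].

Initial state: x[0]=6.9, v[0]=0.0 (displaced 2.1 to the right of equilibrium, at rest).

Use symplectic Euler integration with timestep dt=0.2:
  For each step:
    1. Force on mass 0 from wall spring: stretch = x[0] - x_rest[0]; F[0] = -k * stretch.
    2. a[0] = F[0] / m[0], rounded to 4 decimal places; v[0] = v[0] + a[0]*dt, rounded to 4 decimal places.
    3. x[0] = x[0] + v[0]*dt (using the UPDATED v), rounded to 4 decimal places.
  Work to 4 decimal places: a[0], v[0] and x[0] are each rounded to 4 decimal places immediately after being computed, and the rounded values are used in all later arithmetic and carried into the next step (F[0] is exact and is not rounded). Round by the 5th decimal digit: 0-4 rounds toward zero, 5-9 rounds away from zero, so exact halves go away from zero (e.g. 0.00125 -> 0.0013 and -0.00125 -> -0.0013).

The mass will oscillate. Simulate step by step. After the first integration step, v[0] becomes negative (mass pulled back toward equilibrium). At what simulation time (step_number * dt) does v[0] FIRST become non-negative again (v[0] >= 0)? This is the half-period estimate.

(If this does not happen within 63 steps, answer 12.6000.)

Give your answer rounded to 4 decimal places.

Answer: 1.6000

Derivation:
Step 0: x=[6.9000] v=[0.0000]
Step 1: x=[6.5040] v=[-1.9800]
Step 2: x=[5.7867] v=[-3.5866]
Step 3: x=[4.8833] v=[-4.5169]
Step 4: x=[3.9642] v=[-4.5954]
Step 5: x=[3.2027] v=[-3.8074]
Step 6: x=[2.7424] v=[-2.3014]
Step 7: x=[2.6701] v=[-0.3614]
Step 8: x=[2.9995] v=[1.6468]
First v>=0 after going negative at step 8, time=1.6000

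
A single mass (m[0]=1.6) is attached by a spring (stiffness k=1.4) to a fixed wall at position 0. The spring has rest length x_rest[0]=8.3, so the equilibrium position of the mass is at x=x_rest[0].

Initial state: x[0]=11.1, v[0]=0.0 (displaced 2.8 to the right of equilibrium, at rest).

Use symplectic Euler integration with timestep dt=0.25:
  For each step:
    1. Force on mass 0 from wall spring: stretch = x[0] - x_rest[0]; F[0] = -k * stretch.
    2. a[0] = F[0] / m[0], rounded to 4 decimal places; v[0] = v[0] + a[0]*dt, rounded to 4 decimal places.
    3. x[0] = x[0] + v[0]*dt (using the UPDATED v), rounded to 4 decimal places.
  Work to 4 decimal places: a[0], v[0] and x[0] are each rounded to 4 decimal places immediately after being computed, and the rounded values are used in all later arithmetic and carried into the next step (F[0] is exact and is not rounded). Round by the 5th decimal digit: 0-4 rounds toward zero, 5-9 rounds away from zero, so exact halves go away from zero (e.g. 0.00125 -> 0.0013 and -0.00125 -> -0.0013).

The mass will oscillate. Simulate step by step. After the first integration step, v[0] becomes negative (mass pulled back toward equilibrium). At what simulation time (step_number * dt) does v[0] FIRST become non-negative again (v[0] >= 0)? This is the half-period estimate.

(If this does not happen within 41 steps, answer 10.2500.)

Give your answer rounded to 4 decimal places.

Step 0: x=[11.1000] v=[0.0000]
Step 1: x=[10.9469] v=[-0.6125]
Step 2: x=[10.6490] v=[-1.1915]
Step 3: x=[10.2227] v=[-1.7054]
Step 4: x=[9.6912] v=[-2.1260]
Step 5: x=[9.0836] v=[-2.4303]
Step 6: x=[8.4332] v=[-2.6017]
Step 7: x=[7.7755] v=[-2.6309]
Step 8: x=[7.1465] v=[-2.5162]
Step 9: x=[6.5805] v=[-2.2639]
Step 10: x=[6.1086] v=[-1.8878]
Step 11: x=[5.7565] v=[-1.4084]
Step 12: x=[5.5435] v=[-0.8520]
Step 13: x=[5.4813] v=[-0.2490]
Step 14: x=[5.5732] v=[0.3676]
First v>=0 after going negative at step 14, time=3.5000

Answer: 3.5000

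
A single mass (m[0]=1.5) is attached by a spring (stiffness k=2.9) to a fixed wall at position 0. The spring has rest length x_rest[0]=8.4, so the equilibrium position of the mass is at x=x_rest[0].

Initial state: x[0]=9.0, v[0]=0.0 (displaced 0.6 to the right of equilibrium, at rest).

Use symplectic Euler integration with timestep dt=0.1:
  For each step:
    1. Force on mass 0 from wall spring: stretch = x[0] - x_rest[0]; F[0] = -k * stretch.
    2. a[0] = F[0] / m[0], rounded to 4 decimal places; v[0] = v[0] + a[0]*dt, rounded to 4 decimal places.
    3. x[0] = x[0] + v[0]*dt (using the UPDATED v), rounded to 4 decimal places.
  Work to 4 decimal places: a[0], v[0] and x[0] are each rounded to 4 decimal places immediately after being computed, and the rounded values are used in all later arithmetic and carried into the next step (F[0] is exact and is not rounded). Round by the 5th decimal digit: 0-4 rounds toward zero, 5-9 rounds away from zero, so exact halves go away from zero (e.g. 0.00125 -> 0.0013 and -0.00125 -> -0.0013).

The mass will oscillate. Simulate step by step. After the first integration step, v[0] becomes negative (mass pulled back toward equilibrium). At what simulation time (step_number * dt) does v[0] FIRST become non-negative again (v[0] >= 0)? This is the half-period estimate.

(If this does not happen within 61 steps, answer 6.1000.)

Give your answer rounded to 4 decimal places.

Step 0: x=[9.0000] v=[0.0000]
Step 1: x=[8.9884] v=[-0.1160]
Step 2: x=[8.9654] v=[-0.2298]
Step 3: x=[8.9315] v=[-0.3391]
Step 4: x=[8.8873] v=[-0.4419]
Step 5: x=[8.8337] v=[-0.5361]
Step 6: x=[8.7717] v=[-0.6200]
Step 7: x=[8.7025] v=[-0.6919]
Step 8: x=[8.6275] v=[-0.7504]
Step 9: x=[8.5481] v=[-0.7944]
Step 10: x=[8.4658] v=[-0.8230]
Step 11: x=[8.3822] v=[-0.8357]
Step 12: x=[8.2990] v=[-0.8323]
Step 13: x=[8.2177] v=[-0.8128]
Step 14: x=[8.1399] v=[-0.7776]
Step 15: x=[8.0672] v=[-0.7273]
Step 16: x=[8.0009] v=[-0.6630]
Step 17: x=[7.9423] v=[-0.5858]
Step 18: x=[7.8926] v=[-0.4973]
Step 19: x=[7.8527] v=[-0.3992]
Step 20: x=[7.8234] v=[-0.2934]
Step 21: x=[7.8052] v=[-0.1819]
Step 22: x=[7.7985] v=[-0.0669]
Step 23: x=[7.8034] v=[0.0494]
First v>=0 after going negative at step 23, time=2.3000

Answer: 2.3000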